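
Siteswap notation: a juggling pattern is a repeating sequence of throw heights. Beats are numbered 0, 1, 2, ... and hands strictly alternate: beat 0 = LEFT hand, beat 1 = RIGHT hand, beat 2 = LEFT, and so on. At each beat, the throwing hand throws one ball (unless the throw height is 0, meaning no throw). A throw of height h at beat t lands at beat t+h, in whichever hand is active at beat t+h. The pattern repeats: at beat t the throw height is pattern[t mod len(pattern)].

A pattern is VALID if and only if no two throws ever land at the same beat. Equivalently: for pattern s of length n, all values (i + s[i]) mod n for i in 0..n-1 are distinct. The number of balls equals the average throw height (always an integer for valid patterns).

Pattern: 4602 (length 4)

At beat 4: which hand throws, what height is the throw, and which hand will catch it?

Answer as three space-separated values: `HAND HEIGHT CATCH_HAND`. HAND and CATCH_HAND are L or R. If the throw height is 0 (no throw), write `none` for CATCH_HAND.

Beat 4: 4 mod 2 = 0, so hand = L
Throw height = pattern[4 mod 4] = pattern[0] = 4
Lands at beat 4+4=8, 8 mod 2 = 0, so catch hand = L

Answer: L 4 L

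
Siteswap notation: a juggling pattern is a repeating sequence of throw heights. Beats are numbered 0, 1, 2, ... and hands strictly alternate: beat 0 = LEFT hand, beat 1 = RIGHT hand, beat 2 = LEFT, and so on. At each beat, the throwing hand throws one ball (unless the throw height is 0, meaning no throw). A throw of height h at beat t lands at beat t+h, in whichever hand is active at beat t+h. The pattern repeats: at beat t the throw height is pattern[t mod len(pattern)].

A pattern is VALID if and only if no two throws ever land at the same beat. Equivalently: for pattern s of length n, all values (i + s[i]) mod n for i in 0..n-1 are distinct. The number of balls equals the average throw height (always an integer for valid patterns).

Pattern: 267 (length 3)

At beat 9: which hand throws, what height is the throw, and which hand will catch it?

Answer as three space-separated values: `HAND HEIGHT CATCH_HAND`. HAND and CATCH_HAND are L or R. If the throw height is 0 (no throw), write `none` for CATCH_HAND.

Beat 9: 9 mod 2 = 1, so hand = R
Throw height = pattern[9 mod 3] = pattern[0] = 2
Lands at beat 9+2=11, 11 mod 2 = 1, so catch hand = R

Answer: R 2 R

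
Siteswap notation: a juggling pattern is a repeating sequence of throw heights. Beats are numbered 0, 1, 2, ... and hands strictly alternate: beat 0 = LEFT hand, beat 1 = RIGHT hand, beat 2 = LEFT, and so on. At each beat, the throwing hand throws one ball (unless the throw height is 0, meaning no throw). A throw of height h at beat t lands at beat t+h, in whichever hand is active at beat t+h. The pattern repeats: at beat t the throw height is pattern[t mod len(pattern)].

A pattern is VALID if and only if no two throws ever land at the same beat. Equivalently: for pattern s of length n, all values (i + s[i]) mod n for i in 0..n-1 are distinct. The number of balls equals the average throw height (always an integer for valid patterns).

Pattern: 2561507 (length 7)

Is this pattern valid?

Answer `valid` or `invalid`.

Answer: invalid

Derivation:
i=0: (i + s[i]) mod n = (0 + 2) mod 7 = 2
i=1: (i + s[i]) mod n = (1 + 5) mod 7 = 6
i=2: (i + s[i]) mod n = (2 + 6) mod 7 = 1
i=3: (i + s[i]) mod n = (3 + 1) mod 7 = 4
i=4: (i + s[i]) mod n = (4 + 5) mod 7 = 2
i=5: (i + s[i]) mod n = (5 + 0) mod 7 = 5
i=6: (i + s[i]) mod n = (6 + 7) mod 7 = 6
Residues: [2, 6, 1, 4, 2, 5, 6], distinct: False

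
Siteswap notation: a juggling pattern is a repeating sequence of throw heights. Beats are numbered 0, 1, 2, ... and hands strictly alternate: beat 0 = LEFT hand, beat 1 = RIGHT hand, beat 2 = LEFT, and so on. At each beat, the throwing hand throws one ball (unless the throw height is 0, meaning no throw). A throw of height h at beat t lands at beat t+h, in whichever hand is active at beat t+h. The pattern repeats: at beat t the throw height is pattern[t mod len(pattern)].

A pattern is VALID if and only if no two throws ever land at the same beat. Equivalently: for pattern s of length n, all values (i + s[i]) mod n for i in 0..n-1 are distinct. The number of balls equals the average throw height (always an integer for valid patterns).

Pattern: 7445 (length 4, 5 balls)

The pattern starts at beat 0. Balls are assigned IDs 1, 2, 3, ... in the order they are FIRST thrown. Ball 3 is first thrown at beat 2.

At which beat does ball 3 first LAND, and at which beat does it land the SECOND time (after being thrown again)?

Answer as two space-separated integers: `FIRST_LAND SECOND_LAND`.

Answer: 6 10

Derivation:
Beat 0 (L): throw ball1 h=7 -> lands@7:R; in-air after throw: [b1@7:R]
Beat 1 (R): throw ball2 h=4 -> lands@5:R; in-air after throw: [b2@5:R b1@7:R]
Beat 2 (L): throw ball3 h=4 -> lands@6:L; in-air after throw: [b2@5:R b3@6:L b1@7:R]
Beat 3 (R): throw ball4 h=5 -> lands@8:L; in-air after throw: [b2@5:R b3@6:L b1@7:R b4@8:L]
Beat 4 (L): throw ball5 h=7 -> lands@11:R; in-air after throw: [b2@5:R b3@6:L b1@7:R b4@8:L b5@11:R]
Beat 5 (R): throw ball2 h=4 -> lands@9:R; in-air after throw: [b3@6:L b1@7:R b4@8:L b2@9:R b5@11:R]
Beat 6 (L): throw ball3 h=4 -> lands@10:L; in-air after throw: [b1@7:R b4@8:L b2@9:R b3@10:L b5@11:R]
Beat 7 (R): throw ball1 h=5 -> lands@12:L; in-air after throw: [b4@8:L b2@9:R b3@10:L b5@11:R b1@12:L]
Beat 8 (L): throw ball4 h=7 -> lands@15:R; in-air after throw: [b2@9:R b3@10:L b5@11:R b1@12:L b4@15:R]
Beat 9 (R): throw ball2 h=4 -> lands@13:R; in-air after throw: [b3@10:L b5@11:R b1@12:L b2@13:R b4@15:R]
Beat 10 (L): throw ball3 h=4 -> lands@14:L; in-air after throw: [b5@11:R b1@12:L b2@13:R b3@14:L b4@15:R]
Ball 3: thrown@2 h=4 -> first land @6; rethrown@6 h=4 -> second land @10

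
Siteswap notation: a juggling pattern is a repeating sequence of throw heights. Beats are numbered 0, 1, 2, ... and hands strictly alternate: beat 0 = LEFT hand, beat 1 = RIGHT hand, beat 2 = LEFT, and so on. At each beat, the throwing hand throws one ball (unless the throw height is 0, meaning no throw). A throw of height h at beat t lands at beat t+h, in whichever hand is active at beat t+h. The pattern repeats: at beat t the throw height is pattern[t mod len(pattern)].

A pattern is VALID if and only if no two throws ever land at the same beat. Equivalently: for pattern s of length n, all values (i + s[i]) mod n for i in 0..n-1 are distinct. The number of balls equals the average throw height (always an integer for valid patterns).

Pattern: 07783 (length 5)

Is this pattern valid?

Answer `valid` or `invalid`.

Answer: valid

Derivation:
i=0: (i + s[i]) mod n = (0 + 0) mod 5 = 0
i=1: (i + s[i]) mod n = (1 + 7) mod 5 = 3
i=2: (i + s[i]) mod n = (2 + 7) mod 5 = 4
i=3: (i + s[i]) mod n = (3 + 8) mod 5 = 1
i=4: (i + s[i]) mod n = (4 + 3) mod 5 = 2
Residues: [0, 3, 4, 1, 2], distinct: True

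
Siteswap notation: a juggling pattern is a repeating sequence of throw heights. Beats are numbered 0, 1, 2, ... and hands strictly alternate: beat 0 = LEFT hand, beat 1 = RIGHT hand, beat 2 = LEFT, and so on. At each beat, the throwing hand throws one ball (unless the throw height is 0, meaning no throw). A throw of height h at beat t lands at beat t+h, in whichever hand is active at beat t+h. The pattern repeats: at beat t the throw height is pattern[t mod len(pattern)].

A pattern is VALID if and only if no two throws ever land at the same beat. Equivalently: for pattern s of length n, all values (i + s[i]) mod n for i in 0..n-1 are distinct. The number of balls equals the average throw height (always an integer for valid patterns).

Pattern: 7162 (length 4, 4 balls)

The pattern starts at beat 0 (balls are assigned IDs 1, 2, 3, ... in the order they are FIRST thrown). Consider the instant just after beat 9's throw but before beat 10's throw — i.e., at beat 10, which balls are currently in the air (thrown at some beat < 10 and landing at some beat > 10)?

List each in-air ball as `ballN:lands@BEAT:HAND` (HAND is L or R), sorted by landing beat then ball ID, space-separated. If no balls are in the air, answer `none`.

Beat 0 (L): throw ball1 h=7 -> lands@7:R; in-air after throw: [b1@7:R]
Beat 1 (R): throw ball2 h=1 -> lands@2:L; in-air after throw: [b2@2:L b1@7:R]
Beat 2 (L): throw ball2 h=6 -> lands@8:L; in-air after throw: [b1@7:R b2@8:L]
Beat 3 (R): throw ball3 h=2 -> lands@5:R; in-air after throw: [b3@5:R b1@7:R b2@8:L]
Beat 4 (L): throw ball4 h=7 -> lands@11:R; in-air after throw: [b3@5:R b1@7:R b2@8:L b4@11:R]
Beat 5 (R): throw ball3 h=1 -> lands@6:L; in-air after throw: [b3@6:L b1@7:R b2@8:L b4@11:R]
Beat 6 (L): throw ball3 h=6 -> lands@12:L; in-air after throw: [b1@7:R b2@8:L b4@11:R b3@12:L]
Beat 7 (R): throw ball1 h=2 -> lands@9:R; in-air after throw: [b2@8:L b1@9:R b4@11:R b3@12:L]
Beat 8 (L): throw ball2 h=7 -> lands@15:R; in-air after throw: [b1@9:R b4@11:R b3@12:L b2@15:R]
Beat 9 (R): throw ball1 h=1 -> lands@10:L; in-air after throw: [b1@10:L b4@11:R b3@12:L b2@15:R]
Beat 10 (L): throw ball1 h=6 -> lands@16:L; in-air after throw: [b4@11:R b3@12:L b2@15:R b1@16:L]

Answer: ball4:lands@11:R ball3:lands@12:L ball2:lands@15:R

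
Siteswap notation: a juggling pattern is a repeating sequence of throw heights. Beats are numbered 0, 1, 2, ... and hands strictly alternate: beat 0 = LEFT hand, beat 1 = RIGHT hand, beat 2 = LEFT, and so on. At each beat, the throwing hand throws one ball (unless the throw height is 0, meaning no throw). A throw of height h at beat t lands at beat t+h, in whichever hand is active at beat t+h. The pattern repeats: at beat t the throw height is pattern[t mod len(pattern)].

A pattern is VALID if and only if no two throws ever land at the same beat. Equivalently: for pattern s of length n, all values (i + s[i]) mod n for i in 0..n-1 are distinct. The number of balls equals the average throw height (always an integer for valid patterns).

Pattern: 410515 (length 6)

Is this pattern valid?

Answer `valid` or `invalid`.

Answer: invalid

Derivation:
i=0: (i + s[i]) mod n = (0 + 4) mod 6 = 4
i=1: (i + s[i]) mod n = (1 + 1) mod 6 = 2
i=2: (i + s[i]) mod n = (2 + 0) mod 6 = 2
i=3: (i + s[i]) mod n = (3 + 5) mod 6 = 2
i=4: (i + s[i]) mod n = (4 + 1) mod 6 = 5
i=5: (i + s[i]) mod n = (5 + 5) mod 6 = 4
Residues: [4, 2, 2, 2, 5, 4], distinct: False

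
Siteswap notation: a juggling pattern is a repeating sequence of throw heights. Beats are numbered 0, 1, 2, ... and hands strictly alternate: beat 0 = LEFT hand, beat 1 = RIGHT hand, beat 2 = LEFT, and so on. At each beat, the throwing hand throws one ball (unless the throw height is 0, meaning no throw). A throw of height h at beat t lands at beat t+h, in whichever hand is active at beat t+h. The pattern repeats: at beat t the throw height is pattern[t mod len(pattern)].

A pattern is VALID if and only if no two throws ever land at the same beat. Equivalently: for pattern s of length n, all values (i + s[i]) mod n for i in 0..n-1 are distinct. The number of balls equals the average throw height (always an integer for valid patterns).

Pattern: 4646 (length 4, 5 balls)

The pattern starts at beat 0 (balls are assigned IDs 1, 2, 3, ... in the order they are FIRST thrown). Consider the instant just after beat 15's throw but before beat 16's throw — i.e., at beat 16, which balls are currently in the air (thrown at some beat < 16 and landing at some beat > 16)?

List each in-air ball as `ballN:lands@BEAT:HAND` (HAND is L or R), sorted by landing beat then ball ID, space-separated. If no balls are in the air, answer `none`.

Beat 0 (L): throw ball1 h=4 -> lands@4:L; in-air after throw: [b1@4:L]
Beat 1 (R): throw ball2 h=6 -> lands@7:R; in-air after throw: [b1@4:L b2@7:R]
Beat 2 (L): throw ball3 h=4 -> lands@6:L; in-air after throw: [b1@4:L b3@6:L b2@7:R]
Beat 3 (R): throw ball4 h=6 -> lands@9:R; in-air after throw: [b1@4:L b3@6:L b2@7:R b4@9:R]
Beat 4 (L): throw ball1 h=4 -> lands@8:L; in-air after throw: [b3@6:L b2@7:R b1@8:L b4@9:R]
Beat 5 (R): throw ball5 h=6 -> lands@11:R; in-air after throw: [b3@6:L b2@7:R b1@8:L b4@9:R b5@11:R]
Beat 6 (L): throw ball3 h=4 -> lands@10:L; in-air after throw: [b2@7:R b1@8:L b4@9:R b3@10:L b5@11:R]
Beat 7 (R): throw ball2 h=6 -> lands@13:R; in-air after throw: [b1@8:L b4@9:R b3@10:L b5@11:R b2@13:R]
Beat 8 (L): throw ball1 h=4 -> lands@12:L; in-air after throw: [b4@9:R b3@10:L b5@11:R b1@12:L b2@13:R]
Beat 9 (R): throw ball4 h=6 -> lands@15:R; in-air after throw: [b3@10:L b5@11:R b1@12:L b2@13:R b4@15:R]
Beat 10 (L): throw ball3 h=4 -> lands@14:L; in-air after throw: [b5@11:R b1@12:L b2@13:R b3@14:L b4@15:R]
Beat 11 (R): throw ball5 h=6 -> lands@17:R; in-air after throw: [b1@12:L b2@13:R b3@14:L b4@15:R b5@17:R]
Beat 12 (L): throw ball1 h=4 -> lands@16:L; in-air after throw: [b2@13:R b3@14:L b4@15:R b1@16:L b5@17:R]
Beat 13 (R): throw ball2 h=6 -> lands@19:R; in-air after throw: [b3@14:L b4@15:R b1@16:L b5@17:R b2@19:R]
Beat 14 (L): throw ball3 h=4 -> lands@18:L; in-air after throw: [b4@15:R b1@16:L b5@17:R b3@18:L b2@19:R]
Beat 15 (R): throw ball4 h=6 -> lands@21:R; in-air after throw: [b1@16:L b5@17:R b3@18:L b2@19:R b4@21:R]
Beat 16 (L): throw ball1 h=4 -> lands@20:L; in-air after throw: [b5@17:R b3@18:L b2@19:R b1@20:L b4@21:R]

Answer: ball5:lands@17:R ball3:lands@18:L ball2:lands@19:R ball4:lands@21:R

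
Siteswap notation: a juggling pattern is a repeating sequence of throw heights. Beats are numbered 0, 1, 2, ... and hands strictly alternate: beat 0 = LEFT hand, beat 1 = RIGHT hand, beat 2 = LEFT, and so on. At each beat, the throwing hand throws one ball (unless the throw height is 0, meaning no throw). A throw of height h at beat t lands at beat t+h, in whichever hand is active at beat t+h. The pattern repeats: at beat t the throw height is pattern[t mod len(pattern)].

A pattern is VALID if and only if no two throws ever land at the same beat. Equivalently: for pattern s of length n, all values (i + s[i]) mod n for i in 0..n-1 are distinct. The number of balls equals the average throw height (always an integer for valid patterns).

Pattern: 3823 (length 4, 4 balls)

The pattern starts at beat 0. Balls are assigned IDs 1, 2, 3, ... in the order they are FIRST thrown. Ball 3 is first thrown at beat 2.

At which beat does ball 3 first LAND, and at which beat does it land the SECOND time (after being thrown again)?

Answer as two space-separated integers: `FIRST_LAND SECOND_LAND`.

Answer: 4 7

Derivation:
Beat 0 (L): throw ball1 h=3 -> lands@3:R; in-air after throw: [b1@3:R]
Beat 1 (R): throw ball2 h=8 -> lands@9:R; in-air after throw: [b1@3:R b2@9:R]
Beat 2 (L): throw ball3 h=2 -> lands@4:L; in-air after throw: [b1@3:R b3@4:L b2@9:R]
Beat 3 (R): throw ball1 h=3 -> lands@6:L; in-air after throw: [b3@4:L b1@6:L b2@9:R]
Beat 4 (L): throw ball3 h=3 -> lands@7:R; in-air after throw: [b1@6:L b3@7:R b2@9:R]
Beat 5 (R): throw ball4 h=8 -> lands@13:R; in-air after throw: [b1@6:L b3@7:R b2@9:R b4@13:R]
Beat 6 (L): throw ball1 h=2 -> lands@8:L; in-air after throw: [b3@7:R b1@8:L b2@9:R b4@13:R]
Beat 7 (R): throw ball3 h=3 -> lands@10:L; in-air after throw: [b1@8:L b2@9:R b3@10:L b4@13:R]
Ball 3: thrown@2 h=2 -> first land @4; rethrown@4 h=3 -> second land @7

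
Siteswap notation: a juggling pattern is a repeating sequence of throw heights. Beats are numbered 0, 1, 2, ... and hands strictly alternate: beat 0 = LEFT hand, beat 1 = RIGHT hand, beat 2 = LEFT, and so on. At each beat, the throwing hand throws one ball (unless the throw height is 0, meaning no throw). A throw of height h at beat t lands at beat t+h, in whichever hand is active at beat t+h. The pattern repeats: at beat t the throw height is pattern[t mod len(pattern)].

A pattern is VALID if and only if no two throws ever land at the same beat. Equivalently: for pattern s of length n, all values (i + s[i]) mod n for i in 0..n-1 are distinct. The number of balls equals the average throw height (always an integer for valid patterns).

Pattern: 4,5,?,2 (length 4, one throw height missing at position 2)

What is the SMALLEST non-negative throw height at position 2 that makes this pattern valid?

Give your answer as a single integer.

Answer: 1

Derivation:
i=0: (0 + 4) mod 4 = 0
i=1: (1 + 5) mod 4 = 2
i=2: s[i]=? (unknown)
i=3: (3 + 2) mod 4 = 1
Known residues: [0, 1, 2]; need a permutation of 0..3, so missing residue r = 3
Need (2 + s) mod 4 = 3; smallest s = (3 - 2) mod 4 = 1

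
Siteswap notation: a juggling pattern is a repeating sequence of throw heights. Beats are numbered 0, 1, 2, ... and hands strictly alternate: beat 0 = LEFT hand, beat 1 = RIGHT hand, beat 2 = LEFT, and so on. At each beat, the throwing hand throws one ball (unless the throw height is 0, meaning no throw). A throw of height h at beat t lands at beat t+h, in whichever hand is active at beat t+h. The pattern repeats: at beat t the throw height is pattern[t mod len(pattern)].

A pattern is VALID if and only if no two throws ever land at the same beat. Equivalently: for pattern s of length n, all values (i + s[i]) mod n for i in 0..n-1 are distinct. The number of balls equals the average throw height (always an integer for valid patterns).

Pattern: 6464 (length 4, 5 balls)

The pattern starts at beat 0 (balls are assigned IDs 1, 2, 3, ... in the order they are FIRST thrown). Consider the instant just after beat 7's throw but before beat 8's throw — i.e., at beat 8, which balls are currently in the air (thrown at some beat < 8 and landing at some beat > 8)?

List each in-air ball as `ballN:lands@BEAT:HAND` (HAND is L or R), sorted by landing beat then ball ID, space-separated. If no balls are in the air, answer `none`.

Answer: ball2:lands@9:R ball5:lands@10:L ball4:lands@11:R ball1:lands@12:L

Derivation:
Beat 0 (L): throw ball1 h=6 -> lands@6:L; in-air after throw: [b1@6:L]
Beat 1 (R): throw ball2 h=4 -> lands@5:R; in-air after throw: [b2@5:R b1@6:L]
Beat 2 (L): throw ball3 h=6 -> lands@8:L; in-air after throw: [b2@5:R b1@6:L b3@8:L]
Beat 3 (R): throw ball4 h=4 -> lands@7:R; in-air after throw: [b2@5:R b1@6:L b4@7:R b3@8:L]
Beat 4 (L): throw ball5 h=6 -> lands@10:L; in-air after throw: [b2@5:R b1@6:L b4@7:R b3@8:L b5@10:L]
Beat 5 (R): throw ball2 h=4 -> lands@9:R; in-air after throw: [b1@6:L b4@7:R b3@8:L b2@9:R b5@10:L]
Beat 6 (L): throw ball1 h=6 -> lands@12:L; in-air after throw: [b4@7:R b3@8:L b2@9:R b5@10:L b1@12:L]
Beat 7 (R): throw ball4 h=4 -> lands@11:R; in-air after throw: [b3@8:L b2@9:R b5@10:L b4@11:R b1@12:L]
Beat 8 (L): throw ball3 h=6 -> lands@14:L; in-air after throw: [b2@9:R b5@10:L b4@11:R b1@12:L b3@14:L]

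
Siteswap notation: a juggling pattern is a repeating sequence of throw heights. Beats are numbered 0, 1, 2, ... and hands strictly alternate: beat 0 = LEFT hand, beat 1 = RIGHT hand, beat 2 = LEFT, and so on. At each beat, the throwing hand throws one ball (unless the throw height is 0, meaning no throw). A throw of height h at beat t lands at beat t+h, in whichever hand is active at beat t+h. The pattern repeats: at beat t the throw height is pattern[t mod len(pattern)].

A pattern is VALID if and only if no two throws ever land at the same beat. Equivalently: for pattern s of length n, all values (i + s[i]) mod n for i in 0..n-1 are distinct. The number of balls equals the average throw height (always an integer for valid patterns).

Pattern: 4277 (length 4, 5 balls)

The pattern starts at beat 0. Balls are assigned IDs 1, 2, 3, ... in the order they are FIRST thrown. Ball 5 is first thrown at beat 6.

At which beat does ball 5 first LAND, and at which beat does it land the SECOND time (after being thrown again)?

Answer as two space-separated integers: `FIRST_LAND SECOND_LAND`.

Answer: 13 15

Derivation:
Beat 0 (L): throw ball1 h=4 -> lands@4:L; in-air after throw: [b1@4:L]
Beat 1 (R): throw ball2 h=2 -> lands@3:R; in-air after throw: [b2@3:R b1@4:L]
Beat 2 (L): throw ball3 h=7 -> lands@9:R; in-air after throw: [b2@3:R b1@4:L b3@9:R]
Beat 3 (R): throw ball2 h=7 -> lands@10:L; in-air after throw: [b1@4:L b3@9:R b2@10:L]
Beat 4 (L): throw ball1 h=4 -> lands@8:L; in-air after throw: [b1@8:L b3@9:R b2@10:L]
Beat 5 (R): throw ball4 h=2 -> lands@7:R; in-air after throw: [b4@7:R b1@8:L b3@9:R b2@10:L]
Beat 6 (L): throw ball5 h=7 -> lands@13:R; in-air after throw: [b4@7:R b1@8:L b3@9:R b2@10:L b5@13:R]
Beat 7 (R): throw ball4 h=7 -> lands@14:L; in-air after throw: [b1@8:L b3@9:R b2@10:L b5@13:R b4@14:L]
Beat 8 (L): throw ball1 h=4 -> lands@12:L; in-air after throw: [b3@9:R b2@10:L b1@12:L b5@13:R b4@14:L]
Beat 9 (R): throw ball3 h=2 -> lands@11:R; in-air after throw: [b2@10:L b3@11:R b1@12:L b5@13:R b4@14:L]
Beat 10 (L): throw ball2 h=7 -> lands@17:R; in-air after throw: [b3@11:R b1@12:L b5@13:R b4@14:L b2@17:R]
Beat 11 (R): throw ball3 h=7 -> lands@18:L; in-air after throw: [b1@12:L b5@13:R b4@14:L b2@17:R b3@18:L]
Beat 12 (L): throw ball1 h=4 -> lands@16:L; in-air after throw: [b5@13:R b4@14:L b1@16:L b2@17:R b3@18:L]
Beat 13 (R): throw ball5 h=2 -> lands@15:R; in-air after throw: [b4@14:L b5@15:R b1@16:L b2@17:R b3@18:L]
Beat 14 (L): throw ball4 h=7 -> lands@21:R; in-air after throw: [b5@15:R b1@16:L b2@17:R b3@18:L b4@21:R]
Beat 15 (R): throw ball5 h=7 -> lands@22:L; in-air after throw: [b1@16:L b2@17:R b3@18:L b4@21:R b5@22:L]
Ball 5: thrown@6 h=7 -> first land @13; rethrown@13 h=2 -> second land @15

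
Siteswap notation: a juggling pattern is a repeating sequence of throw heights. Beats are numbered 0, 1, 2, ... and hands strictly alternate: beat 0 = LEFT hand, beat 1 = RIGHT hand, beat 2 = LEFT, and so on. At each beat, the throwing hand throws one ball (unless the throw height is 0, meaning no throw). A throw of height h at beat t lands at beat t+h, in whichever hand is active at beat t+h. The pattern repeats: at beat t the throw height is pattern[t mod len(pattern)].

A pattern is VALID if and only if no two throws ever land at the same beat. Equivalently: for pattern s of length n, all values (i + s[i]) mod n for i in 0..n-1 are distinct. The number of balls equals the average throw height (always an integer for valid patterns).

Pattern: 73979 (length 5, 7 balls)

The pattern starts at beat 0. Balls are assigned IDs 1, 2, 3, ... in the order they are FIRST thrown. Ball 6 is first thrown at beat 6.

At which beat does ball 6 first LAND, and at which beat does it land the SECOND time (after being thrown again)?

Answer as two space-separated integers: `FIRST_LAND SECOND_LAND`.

Answer: 9 18

Derivation:
Beat 0 (L): throw ball1 h=7 -> lands@7:R; in-air after throw: [b1@7:R]
Beat 1 (R): throw ball2 h=3 -> lands@4:L; in-air after throw: [b2@4:L b1@7:R]
Beat 2 (L): throw ball3 h=9 -> lands@11:R; in-air after throw: [b2@4:L b1@7:R b3@11:R]
Beat 3 (R): throw ball4 h=7 -> lands@10:L; in-air after throw: [b2@4:L b1@7:R b4@10:L b3@11:R]
Beat 4 (L): throw ball2 h=9 -> lands@13:R; in-air after throw: [b1@7:R b4@10:L b3@11:R b2@13:R]
Beat 5 (R): throw ball5 h=7 -> lands@12:L; in-air after throw: [b1@7:R b4@10:L b3@11:R b5@12:L b2@13:R]
Beat 6 (L): throw ball6 h=3 -> lands@9:R; in-air after throw: [b1@7:R b6@9:R b4@10:L b3@11:R b5@12:L b2@13:R]
Beat 7 (R): throw ball1 h=9 -> lands@16:L; in-air after throw: [b6@9:R b4@10:L b3@11:R b5@12:L b2@13:R b1@16:L]
Beat 8 (L): throw ball7 h=7 -> lands@15:R; in-air after throw: [b6@9:R b4@10:L b3@11:R b5@12:L b2@13:R b7@15:R b1@16:L]
Beat 9 (R): throw ball6 h=9 -> lands@18:L; in-air after throw: [b4@10:L b3@11:R b5@12:L b2@13:R b7@15:R b1@16:L b6@18:L]
Beat 10 (L): throw ball4 h=7 -> lands@17:R; in-air after throw: [b3@11:R b5@12:L b2@13:R b7@15:R b1@16:L b4@17:R b6@18:L]
Beat 11 (R): throw ball3 h=3 -> lands@14:L; in-air after throw: [b5@12:L b2@13:R b3@14:L b7@15:R b1@16:L b4@17:R b6@18:L]
Ball 6: thrown@6 h=3 -> first land @9; rethrown@9 h=9 -> second land @18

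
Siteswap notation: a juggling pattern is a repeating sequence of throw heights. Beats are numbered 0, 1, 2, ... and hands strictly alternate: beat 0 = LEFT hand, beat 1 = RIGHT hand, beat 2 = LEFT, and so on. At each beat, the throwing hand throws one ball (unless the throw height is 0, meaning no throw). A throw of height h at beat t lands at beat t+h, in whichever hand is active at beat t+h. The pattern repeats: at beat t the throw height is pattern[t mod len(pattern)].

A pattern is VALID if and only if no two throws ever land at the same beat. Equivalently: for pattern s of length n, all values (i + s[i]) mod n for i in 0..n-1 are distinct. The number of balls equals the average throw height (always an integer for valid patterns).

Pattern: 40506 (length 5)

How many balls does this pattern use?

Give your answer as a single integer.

Answer: 3

Derivation:
Pattern = [4, 0, 5, 0, 6], length n = 5
  position 0: throw height = 4, running sum = 4
  position 1: throw height = 0, running sum = 4
  position 2: throw height = 5, running sum = 9
  position 3: throw height = 0, running sum = 9
  position 4: throw height = 6, running sum = 15
Total sum = 15; balls = sum / n = 15 / 5 = 3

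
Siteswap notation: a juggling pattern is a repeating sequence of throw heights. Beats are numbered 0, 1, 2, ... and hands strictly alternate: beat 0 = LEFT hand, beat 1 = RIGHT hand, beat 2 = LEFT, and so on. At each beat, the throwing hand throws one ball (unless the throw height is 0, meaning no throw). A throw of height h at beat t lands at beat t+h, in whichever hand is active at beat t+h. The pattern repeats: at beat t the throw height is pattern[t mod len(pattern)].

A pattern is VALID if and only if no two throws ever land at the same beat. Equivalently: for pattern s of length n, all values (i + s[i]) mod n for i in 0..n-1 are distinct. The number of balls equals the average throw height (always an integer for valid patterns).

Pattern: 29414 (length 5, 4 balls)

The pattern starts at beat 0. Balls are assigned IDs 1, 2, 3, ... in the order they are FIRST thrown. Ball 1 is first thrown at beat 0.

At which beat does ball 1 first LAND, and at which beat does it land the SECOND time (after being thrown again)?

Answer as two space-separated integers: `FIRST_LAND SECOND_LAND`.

Beat 0 (L): throw ball1 h=2 -> lands@2:L; in-air after throw: [b1@2:L]
Beat 1 (R): throw ball2 h=9 -> lands@10:L; in-air after throw: [b1@2:L b2@10:L]
Beat 2 (L): throw ball1 h=4 -> lands@6:L; in-air after throw: [b1@6:L b2@10:L]
Beat 3 (R): throw ball3 h=1 -> lands@4:L; in-air after throw: [b3@4:L b1@6:L b2@10:L]
Beat 4 (L): throw ball3 h=4 -> lands@8:L; in-air after throw: [b1@6:L b3@8:L b2@10:L]
Beat 5 (R): throw ball4 h=2 -> lands@7:R; in-air after throw: [b1@6:L b4@7:R b3@8:L b2@10:L]
Beat 6 (L): throw ball1 h=9 -> lands@15:R; in-air after throw: [b4@7:R b3@8:L b2@10:L b1@15:R]
Ball 1: thrown@0 h=2 -> first land @2; rethrown@2 h=4 -> second land @6

Answer: 2 6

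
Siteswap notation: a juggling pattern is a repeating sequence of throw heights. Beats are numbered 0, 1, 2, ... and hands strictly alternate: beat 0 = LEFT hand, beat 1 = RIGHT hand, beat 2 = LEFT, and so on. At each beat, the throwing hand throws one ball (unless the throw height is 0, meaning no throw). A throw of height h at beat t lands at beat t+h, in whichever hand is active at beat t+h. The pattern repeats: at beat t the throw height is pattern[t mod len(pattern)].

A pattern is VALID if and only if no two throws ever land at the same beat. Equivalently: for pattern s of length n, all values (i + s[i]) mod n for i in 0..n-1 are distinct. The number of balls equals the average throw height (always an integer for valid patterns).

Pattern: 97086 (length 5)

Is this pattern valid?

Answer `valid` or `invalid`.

i=0: (i + s[i]) mod n = (0 + 9) mod 5 = 4
i=1: (i + s[i]) mod n = (1 + 7) mod 5 = 3
i=2: (i + s[i]) mod n = (2 + 0) mod 5 = 2
i=3: (i + s[i]) mod n = (3 + 8) mod 5 = 1
i=4: (i + s[i]) mod n = (4 + 6) mod 5 = 0
Residues: [4, 3, 2, 1, 0], distinct: True

Answer: valid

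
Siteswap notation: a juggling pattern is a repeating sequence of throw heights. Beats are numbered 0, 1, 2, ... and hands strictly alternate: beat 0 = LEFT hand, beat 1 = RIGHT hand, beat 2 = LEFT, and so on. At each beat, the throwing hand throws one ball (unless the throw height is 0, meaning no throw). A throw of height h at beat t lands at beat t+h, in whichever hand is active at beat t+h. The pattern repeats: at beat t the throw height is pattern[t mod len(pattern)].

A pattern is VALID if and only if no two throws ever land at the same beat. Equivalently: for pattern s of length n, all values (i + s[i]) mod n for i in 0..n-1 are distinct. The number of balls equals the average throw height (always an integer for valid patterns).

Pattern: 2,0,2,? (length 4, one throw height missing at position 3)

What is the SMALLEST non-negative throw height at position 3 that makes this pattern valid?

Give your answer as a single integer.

i=0: (0 + 2) mod 4 = 2
i=1: (1 + 0) mod 4 = 1
i=2: (2 + 2) mod 4 = 0
i=3: s[i]=? (unknown)
Known residues: [0, 1, 2]; need a permutation of 0..3, so missing residue r = 3
Need (3 + s) mod 4 = 3; smallest s = (3 - 3) mod 4 = 0

Answer: 0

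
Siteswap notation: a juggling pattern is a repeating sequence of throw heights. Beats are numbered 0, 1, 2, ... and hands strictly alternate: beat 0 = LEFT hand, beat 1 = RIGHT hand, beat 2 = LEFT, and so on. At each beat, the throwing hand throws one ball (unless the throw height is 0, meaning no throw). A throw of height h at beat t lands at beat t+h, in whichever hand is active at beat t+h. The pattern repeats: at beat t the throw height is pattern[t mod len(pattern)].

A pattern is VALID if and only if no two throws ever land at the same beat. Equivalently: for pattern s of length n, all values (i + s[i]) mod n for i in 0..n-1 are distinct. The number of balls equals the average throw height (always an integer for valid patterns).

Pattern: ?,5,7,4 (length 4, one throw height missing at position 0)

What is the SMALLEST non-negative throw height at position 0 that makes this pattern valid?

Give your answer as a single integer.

i=0: s[i]=? (unknown)
i=1: (1 + 5) mod 4 = 2
i=2: (2 + 7) mod 4 = 1
i=3: (3 + 4) mod 4 = 3
Known residues: [1, 2, 3]; need a permutation of 0..3, so missing residue r = 0
Need (0 + s) mod 4 = 0; smallest s = (0 - 0) mod 4 = 0

Answer: 0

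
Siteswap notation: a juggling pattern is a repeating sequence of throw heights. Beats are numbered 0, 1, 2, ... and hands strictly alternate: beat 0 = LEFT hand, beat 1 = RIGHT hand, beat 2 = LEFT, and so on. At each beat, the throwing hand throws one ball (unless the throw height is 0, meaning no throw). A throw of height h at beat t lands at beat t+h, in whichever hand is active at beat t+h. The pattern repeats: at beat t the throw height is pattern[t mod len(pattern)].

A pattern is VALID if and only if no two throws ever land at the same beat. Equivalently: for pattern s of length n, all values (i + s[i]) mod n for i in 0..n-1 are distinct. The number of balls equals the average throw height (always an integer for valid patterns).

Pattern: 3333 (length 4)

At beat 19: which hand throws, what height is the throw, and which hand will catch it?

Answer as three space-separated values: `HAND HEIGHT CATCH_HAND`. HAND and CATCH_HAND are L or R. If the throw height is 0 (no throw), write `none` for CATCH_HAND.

Answer: R 3 L

Derivation:
Beat 19: 19 mod 2 = 1, so hand = R
Throw height = pattern[19 mod 4] = pattern[3] = 3
Lands at beat 19+3=22, 22 mod 2 = 0, so catch hand = L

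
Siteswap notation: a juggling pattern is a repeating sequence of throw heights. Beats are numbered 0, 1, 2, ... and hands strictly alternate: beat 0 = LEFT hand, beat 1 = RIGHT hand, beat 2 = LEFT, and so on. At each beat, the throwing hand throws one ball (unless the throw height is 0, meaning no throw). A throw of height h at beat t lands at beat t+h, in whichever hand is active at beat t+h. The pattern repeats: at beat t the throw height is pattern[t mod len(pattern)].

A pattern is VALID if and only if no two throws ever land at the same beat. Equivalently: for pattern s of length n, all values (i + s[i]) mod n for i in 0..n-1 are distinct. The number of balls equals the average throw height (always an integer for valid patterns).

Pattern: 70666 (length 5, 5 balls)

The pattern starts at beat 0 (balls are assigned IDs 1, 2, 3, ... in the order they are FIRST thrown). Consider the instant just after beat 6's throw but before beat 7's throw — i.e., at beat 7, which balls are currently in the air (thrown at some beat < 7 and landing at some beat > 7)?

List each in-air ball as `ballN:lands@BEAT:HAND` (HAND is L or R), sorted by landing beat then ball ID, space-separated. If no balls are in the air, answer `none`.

Beat 0 (L): throw ball1 h=7 -> lands@7:R; in-air after throw: [b1@7:R]
Beat 2 (L): throw ball2 h=6 -> lands@8:L; in-air after throw: [b1@7:R b2@8:L]
Beat 3 (R): throw ball3 h=6 -> lands@9:R; in-air after throw: [b1@7:R b2@8:L b3@9:R]
Beat 4 (L): throw ball4 h=6 -> lands@10:L; in-air after throw: [b1@7:R b2@8:L b3@9:R b4@10:L]
Beat 5 (R): throw ball5 h=7 -> lands@12:L; in-air after throw: [b1@7:R b2@8:L b3@9:R b4@10:L b5@12:L]
Beat 7 (R): throw ball1 h=6 -> lands@13:R; in-air after throw: [b2@8:L b3@9:R b4@10:L b5@12:L b1@13:R]

Answer: ball2:lands@8:L ball3:lands@9:R ball4:lands@10:L ball5:lands@12:L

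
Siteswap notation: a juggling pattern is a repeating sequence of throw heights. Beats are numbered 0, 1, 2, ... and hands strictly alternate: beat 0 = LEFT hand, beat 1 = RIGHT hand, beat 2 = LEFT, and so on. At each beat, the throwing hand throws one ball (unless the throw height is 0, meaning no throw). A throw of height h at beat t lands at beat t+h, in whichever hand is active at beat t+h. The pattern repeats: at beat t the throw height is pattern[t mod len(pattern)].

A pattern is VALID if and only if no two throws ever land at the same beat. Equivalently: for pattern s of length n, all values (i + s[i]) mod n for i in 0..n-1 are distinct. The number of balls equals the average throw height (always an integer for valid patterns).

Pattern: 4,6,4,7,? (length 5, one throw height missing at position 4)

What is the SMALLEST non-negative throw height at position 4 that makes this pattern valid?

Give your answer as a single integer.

Answer: 4

Derivation:
i=0: (0 + 4) mod 5 = 4
i=1: (1 + 6) mod 5 = 2
i=2: (2 + 4) mod 5 = 1
i=3: (3 + 7) mod 5 = 0
i=4: s[i]=? (unknown)
Known residues: [0, 1, 2, 4]; need a permutation of 0..4, so missing residue r = 3
Need (4 + s) mod 5 = 3; smallest s = (3 - 4) mod 5 = 4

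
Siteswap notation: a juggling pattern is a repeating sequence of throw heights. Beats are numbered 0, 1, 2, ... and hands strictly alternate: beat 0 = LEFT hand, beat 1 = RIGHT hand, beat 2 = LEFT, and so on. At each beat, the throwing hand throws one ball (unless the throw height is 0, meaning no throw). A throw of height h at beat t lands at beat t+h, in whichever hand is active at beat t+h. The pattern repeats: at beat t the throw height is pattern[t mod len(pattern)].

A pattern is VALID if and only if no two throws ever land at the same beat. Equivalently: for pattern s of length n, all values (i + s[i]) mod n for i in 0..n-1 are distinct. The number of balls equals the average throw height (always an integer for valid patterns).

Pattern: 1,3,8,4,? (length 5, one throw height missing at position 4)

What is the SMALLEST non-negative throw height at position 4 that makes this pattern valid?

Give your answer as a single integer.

i=0: (0 + 1) mod 5 = 1
i=1: (1 + 3) mod 5 = 4
i=2: (2 + 8) mod 5 = 0
i=3: (3 + 4) mod 5 = 2
i=4: s[i]=? (unknown)
Known residues: [0, 1, 2, 4]; need a permutation of 0..4, so missing residue r = 3
Need (4 + s) mod 5 = 3; smallest s = (3 - 4) mod 5 = 4

Answer: 4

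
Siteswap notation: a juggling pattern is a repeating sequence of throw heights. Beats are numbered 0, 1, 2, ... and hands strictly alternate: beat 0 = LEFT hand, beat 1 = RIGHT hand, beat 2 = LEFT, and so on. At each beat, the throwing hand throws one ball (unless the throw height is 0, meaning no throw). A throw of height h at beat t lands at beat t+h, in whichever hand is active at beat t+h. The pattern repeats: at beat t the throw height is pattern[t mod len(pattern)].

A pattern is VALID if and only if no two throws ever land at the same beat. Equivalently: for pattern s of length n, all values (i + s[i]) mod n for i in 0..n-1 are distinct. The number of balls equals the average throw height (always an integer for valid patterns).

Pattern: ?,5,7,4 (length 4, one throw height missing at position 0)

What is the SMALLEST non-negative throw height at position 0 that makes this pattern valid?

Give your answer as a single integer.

Answer: 0

Derivation:
i=0: s[i]=? (unknown)
i=1: (1 + 5) mod 4 = 2
i=2: (2 + 7) mod 4 = 1
i=3: (3 + 4) mod 4 = 3
Known residues: [1, 2, 3]; need a permutation of 0..3, so missing residue r = 0
Need (0 + s) mod 4 = 0; smallest s = (0 - 0) mod 4 = 0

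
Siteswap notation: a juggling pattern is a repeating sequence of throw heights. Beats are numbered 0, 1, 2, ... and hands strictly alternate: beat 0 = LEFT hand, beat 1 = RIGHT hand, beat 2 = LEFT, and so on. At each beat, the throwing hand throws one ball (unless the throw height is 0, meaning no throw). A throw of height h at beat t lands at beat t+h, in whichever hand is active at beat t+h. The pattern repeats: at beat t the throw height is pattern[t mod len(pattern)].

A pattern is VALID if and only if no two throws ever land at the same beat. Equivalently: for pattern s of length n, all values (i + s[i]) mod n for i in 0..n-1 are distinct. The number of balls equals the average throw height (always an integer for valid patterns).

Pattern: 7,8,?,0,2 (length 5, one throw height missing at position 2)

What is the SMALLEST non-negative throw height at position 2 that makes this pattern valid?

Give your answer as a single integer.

Answer: 3

Derivation:
i=0: (0 + 7) mod 5 = 2
i=1: (1 + 8) mod 5 = 4
i=2: s[i]=? (unknown)
i=3: (3 + 0) mod 5 = 3
i=4: (4 + 2) mod 5 = 1
Known residues: [1, 2, 3, 4]; need a permutation of 0..4, so missing residue r = 0
Need (2 + s) mod 5 = 0; smallest s = (0 - 2) mod 5 = 3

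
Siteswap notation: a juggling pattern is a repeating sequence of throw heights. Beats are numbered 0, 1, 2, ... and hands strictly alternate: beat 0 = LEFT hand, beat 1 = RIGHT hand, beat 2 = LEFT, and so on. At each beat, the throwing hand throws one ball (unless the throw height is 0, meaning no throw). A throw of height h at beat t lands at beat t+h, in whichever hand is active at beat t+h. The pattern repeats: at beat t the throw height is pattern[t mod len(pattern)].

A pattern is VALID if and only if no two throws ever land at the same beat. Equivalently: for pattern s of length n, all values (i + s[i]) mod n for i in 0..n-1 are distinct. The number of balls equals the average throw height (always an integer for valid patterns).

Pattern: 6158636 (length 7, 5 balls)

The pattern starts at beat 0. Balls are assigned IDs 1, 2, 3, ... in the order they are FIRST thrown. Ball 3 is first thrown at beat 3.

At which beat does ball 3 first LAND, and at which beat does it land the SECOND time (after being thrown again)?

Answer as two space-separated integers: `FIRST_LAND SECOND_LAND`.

Answer: 11 17

Derivation:
Beat 0 (L): throw ball1 h=6 -> lands@6:L; in-air after throw: [b1@6:L]
Beat 1 (R): throw ball2 h=1 -> lands@2:L; in-air after throw: [b2@2:L b1@6:L]
Beat 2 (L): throw ball2 h=5 -> lands@7:R; in-air after throw: [b1@6:L b2@7:R]
Beat 3 (R): throw ball3 h=8 -> lands@11:R; in-air after throw: [b1@6:L b2@7:R b3@11:R]
Beat 4 (L): throw ball4 h=6 -> lands@10:L; in-air after throw: [b1@6:L b2@7:R b4@10:L b3@11:R]
Beat 5 (R): throw ball5 h=3 -> lands@8:L; in-air after throw: [b1@6:L b2@7:R b5@8:L b4@10:L b3@11:R]
Beat 6 (L): throw ball1 h=6 -> lands@12:L; in-air after throw: [b2@7:R b5@8:L b4@10:L b3@11:R b1@12:L]
Beat 7 (R): throw ball2 h=6 -> lands@13:R; in-air after throw: [b5@8:L b4@10:L b3@11:R b1@12:L b2@13:R]
Beat 8 (L): throw ball5 h=1 -> lands@9:R; in-air after throw: [b5@9:R b4@10:L b3@11:R b1@12:L b2@13:R]
Beat 9 (R): throw ball5 h=5 -> lands@14:L; in-air after throw: [b4@10:L b3@11:R b1@12:L b2@13:R b5@14:L]
Beat 10 (L): throw ball4 h=8 -> lands@18:L; in-air after throw: [b3@11:R b1@12:L b2@13:R b5@14:L b4@18:L]
Beat 11 (R): throw ball3 h=6 -> lands@17:R; in-air after throw: [b1@12:L b2@13:R b5@14:L b3@17:R b4@18:L]
Beat 12 (L): throw ball1 h=3 -> lands@15:R; in-air after throw: [b2@13:R b5@14:L b1@15:R b3@17:R b4@18:L]
Beat 13 (R): throw ball2 h=6 -> lands@19:R; in-air after throw: [b5@14:L b1@15:R b3@17:R b4@18:L b2@19:R]
Beat 14 (L): throw ball5 h=6 -> lands@20:L; in-air after throw: [b1@15:R b3@17:R b4@18:L b2@19:R b5@20:L]
Beat 15 (R): throw ball1 h=1 -> lands@16:L; in-air after throw: [b1@16:L b3@17:R b4@18:L b2@19:R b5@20:L]
Beat 16 (L): throw ball1 h=5 -> lands@21:R; in-air after throw: [b3@17:R b4@18:L b2@19:R b5@20:L b1@21:R]
Beat 17 (R): throw ball3 h=8 -> lands@25:R; in-air after throw: [b4@18:L b2@19:R b5@20:L b1@21:R b3@25:R]
Ball 3: thrown@3 h=8 -> first land @11; rethrown@11 h=6 -> second land @17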